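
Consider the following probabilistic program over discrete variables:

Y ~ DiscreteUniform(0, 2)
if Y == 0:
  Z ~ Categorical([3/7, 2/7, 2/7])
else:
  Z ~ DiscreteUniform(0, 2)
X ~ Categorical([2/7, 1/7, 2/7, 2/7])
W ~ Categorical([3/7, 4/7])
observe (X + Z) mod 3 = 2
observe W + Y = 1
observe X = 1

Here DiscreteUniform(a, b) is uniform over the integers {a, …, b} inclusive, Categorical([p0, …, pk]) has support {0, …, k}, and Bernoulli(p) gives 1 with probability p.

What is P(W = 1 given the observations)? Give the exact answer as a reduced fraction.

P(W = 1 | obs) = 8/15

Enumerate traces; 2 have nonzero weight after conditioning:
  (Y=0, Z=1, X=1, W=1) weight 8/1029
  (Y=1, Z=1, X=1, W=0) weight 1/147
Group by W:
  weight(W=0) = 1/147
  weight(W=1) = 8/1029
Total weight = 1/147 + 8/1029 = 5/343
P(W=0 | obs) = 1/147 / 5/343 = 7/15
P(W=1 | obs) = 8/1029 / 5/343 = 8/15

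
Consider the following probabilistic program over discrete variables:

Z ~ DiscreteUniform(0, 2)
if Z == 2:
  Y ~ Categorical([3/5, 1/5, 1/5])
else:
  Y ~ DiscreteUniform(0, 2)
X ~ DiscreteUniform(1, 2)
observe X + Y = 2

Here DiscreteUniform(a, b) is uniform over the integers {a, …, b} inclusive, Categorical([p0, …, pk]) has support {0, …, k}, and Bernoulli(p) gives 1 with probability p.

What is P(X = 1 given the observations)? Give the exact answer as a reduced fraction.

Enumerate traces; 6 have nonzero weight after conditioning:
  (Z=0, Y=0, X=2) weight 1/18
  (Z=0, Y=1, X=1) weight 1/18
  (Z=1, Y=0, X=2) weight 1/18
  (Z=1, Y=1, X=1) weight 1/18
  (Z=2, Y=0, X=2) weight 1/10
  (Z=2, Y=1, X=1) weight 1/30
Group by X:
  weight(X=1) = 13/90
  weight(X=2) = 19/90
Total weight = 13/90 + 19/90 = 16/45
P(X=1 | obs) = 13/90 / 16/45 = 13/32
P(X=2 | obs) = 19/90 / 16/45 = 19/32

P(X = 1 | obs) = 13/32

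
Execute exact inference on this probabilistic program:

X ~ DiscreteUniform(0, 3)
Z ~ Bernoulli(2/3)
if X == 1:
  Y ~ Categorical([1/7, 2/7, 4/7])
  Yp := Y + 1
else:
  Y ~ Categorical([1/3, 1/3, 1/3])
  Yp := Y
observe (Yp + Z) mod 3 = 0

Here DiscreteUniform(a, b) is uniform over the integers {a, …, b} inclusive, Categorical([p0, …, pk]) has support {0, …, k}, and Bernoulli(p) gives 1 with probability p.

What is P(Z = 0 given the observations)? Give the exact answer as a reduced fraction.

P(Z = 0 | obs) = 11/29

Enumerate traces; 8 have nonzero weight after conditioning:
  (X=0, Z=0, Y=0) weight 1/36
  (X=0, Z=1, Y=2) weight 1/18
  (X=1, Z=0, Y=2) weight 1/21
  (X=1, Z=1, Y=1) weight 1/21
  (X=2, Z=0, Y=0) weight 1/36
  (X=2, Z=1, Y=2) weight 1/18
  (X=3, Z=0, Y=0) weight 1/36
  (X=3, Z=1, Y=2) weight 1/18
Group by Z:
  weight(Z=0) = 11/84
  weight(Z=1) = 3/14
Total weight = 11/84 + 3/14 = 29/84
P(Z=0 | obs) = 11/84 / 29/84 = 11/29
P(Z=1 | obs) = 3/14 / 29/84 = 18/29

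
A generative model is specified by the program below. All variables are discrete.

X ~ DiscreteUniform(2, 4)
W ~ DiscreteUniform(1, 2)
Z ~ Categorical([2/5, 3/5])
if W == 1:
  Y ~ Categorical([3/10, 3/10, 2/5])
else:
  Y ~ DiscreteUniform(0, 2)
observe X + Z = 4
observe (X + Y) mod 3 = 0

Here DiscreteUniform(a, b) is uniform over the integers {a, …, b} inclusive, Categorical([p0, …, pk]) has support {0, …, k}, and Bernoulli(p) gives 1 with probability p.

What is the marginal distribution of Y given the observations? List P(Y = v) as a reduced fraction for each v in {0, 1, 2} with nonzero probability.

Enumerate traces; 4 have nonzero weight after conditioning:
  (X=3, W=1, Z=1, Y=0) weight 3/100
  (X=3, W=2, Z=1, Y=0) weight 1/30
  (X=4, W=1, Z=0, Y=2) weight 2/75
  (X=4, W=2, Z=0, Y=2) weight 1/45
Group by Y:
  weight(Y=0) = 19/300
  weight(Y=2) = 11/225
Total weight = 19/300 + 11/225 = 101/900
P(Y=0 | obs) = 19/300 / 101/900 = 57/101
P(Y=2 | obs) = 11/225 / 101/900 = 44/101

P(Y=0) = 57/101, P(Y=2) = 44/101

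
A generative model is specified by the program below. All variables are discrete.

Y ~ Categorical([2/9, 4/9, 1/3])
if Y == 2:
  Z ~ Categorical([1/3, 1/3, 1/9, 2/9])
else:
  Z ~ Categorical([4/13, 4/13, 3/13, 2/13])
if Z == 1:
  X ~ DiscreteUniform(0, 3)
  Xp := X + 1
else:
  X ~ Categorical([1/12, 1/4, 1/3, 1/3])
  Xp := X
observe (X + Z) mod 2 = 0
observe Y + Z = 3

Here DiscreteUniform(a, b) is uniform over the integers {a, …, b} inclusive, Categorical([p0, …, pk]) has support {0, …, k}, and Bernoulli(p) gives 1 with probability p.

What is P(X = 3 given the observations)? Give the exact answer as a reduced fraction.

P(X = 3 | obs) = 55/166

Enumerate traces; 6 have nonzero weight after conditioning:
  (Y=0, Z=3, X=1) weight 1/117
  (Y=0, Z=3, X=3) weight 4/351
  (Y=1, Z=2, X=0) weight 1/117
  (Y=1, Z=2, X=2) weight 4/117
  (Y=2, Z=1, X=1) weight 1/36
  (Y=2, Z=1, X=3) weight 1/36
Group by X:
  weight(X=0) = 1/117
  weight(X=1) = 17/468
  weight(X=2) = 4/117
  weight(X=3) = 55/1404
Total weight = 1/117 + 17/468 + 4/117 + 55/1404 = 83/702
P(X=0 | obs) = 1/117 / 83/702 = 6/83
P(X=1 | obs) = 17/468 / 83/702 = 51/166
P(X=2 | obs) = 4/117 / 83/702 = 24/83
P(X=3 | obs) = 55/1404 / 83/702 = 55/166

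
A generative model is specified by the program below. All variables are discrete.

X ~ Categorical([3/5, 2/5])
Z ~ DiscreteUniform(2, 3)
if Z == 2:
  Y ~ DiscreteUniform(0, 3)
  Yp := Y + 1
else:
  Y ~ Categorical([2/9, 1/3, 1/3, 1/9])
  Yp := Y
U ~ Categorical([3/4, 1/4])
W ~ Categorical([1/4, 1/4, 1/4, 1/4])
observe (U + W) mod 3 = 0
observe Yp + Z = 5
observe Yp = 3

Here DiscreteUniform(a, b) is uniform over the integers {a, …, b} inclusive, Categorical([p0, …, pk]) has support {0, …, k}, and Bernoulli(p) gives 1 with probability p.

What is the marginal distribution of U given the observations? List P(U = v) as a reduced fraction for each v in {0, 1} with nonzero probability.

P(U=0) = 6/7, P(U=1) = 1/7

Enumerate traces; 6 have nonzero weight after conditioning:
  (X=0, Z=2, Y=2, U=0, W=0) weight 9/640
  (X=0, Z=2, Y=2, U=0, W=3) weight 9/640
  (X=0, Z=2, Y=2, U=1, W=2) weight 3/640
  (X=1, Z=2, Y=2, U=0, W=0) weight 3/320
  (X=1, Z=2, Y=2, U=0, W=3) weight 3/320
  (X=1, Z=2, Y=2, U=1, W=2) weight 1/320
Group by U:
  weight(U=0) = 3/64
  weight(U=1) = 1/128
Total weight = 3/64 + 1/128 = 7/128
P(U=0 | obs) = 3/64 / 7/128 = 6/7
P(U=1 | obs) = 1/128 / 7/128 = 1/7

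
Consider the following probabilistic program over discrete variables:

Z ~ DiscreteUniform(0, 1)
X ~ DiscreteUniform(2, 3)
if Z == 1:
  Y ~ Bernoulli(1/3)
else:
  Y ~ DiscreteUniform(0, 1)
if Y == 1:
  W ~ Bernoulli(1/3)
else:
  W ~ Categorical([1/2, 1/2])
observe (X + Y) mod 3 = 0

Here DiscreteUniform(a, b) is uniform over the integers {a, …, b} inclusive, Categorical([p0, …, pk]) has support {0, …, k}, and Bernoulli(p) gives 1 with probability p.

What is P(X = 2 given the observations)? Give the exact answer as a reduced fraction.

P(X = 2 | obs) = 5/12

Enumerate traces; 8 have nonzero weight after conditioning:
  (Z=0, X=2, Y=1, W=0) weight 1/12
  (Z=0, X=2, Y=1, W=1) weight 1/24
  (Z=0, X=3, Y=0, W=0) weight 1/16
  (Z=0, X=3, Y=0, W=1) weight 1/16
  (Z=1, X=2, Y=1, W=0) weight 1/18
  (Z=1, X=2, Y=1, W=1) weight 1/36
  (Z=1, X=3, Y=0, W=0) weight 1/12
  (Z=1, X=3, Y=0, W=1) weight 1/12
Group by X:
  weight(X=2) = 5/24
  weight(X=3) = 7/24
Total weight = 5/24 + 7/24 = 1/2
P(X=2 | obs) = 5/24 / 1/2 = 5/12
P(X=3 | obs) = 7/24 / 1/2 = 7/12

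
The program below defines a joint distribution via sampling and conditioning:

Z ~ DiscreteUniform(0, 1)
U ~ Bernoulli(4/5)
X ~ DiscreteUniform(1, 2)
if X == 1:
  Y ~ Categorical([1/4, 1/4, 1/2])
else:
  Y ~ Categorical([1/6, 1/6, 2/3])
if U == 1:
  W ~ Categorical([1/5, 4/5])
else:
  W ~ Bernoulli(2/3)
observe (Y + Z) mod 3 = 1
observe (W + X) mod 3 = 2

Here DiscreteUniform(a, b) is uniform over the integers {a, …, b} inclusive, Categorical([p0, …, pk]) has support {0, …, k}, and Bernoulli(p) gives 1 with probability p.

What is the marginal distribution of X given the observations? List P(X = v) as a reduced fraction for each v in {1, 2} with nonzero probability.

P(X=1) = 87/104, P(X=2) = 17/104

Enumerate traces; 8 have nonzero weight after conditioning:
  (Z=0, U=0, X=1, Y=1, W=1) weight 1/120
  (Z=0, U=0, X=2, Y=1, W=0) weight 1/360
  (Z=0, U=1, X=1, Y=1, W=1) weight 1/25
  (Z=0, U=1, X=2, Y=1, W=0) weight 1/150
  (Z=1, U=0, X=1, Y=0, W=1) weight 1/120
  (Z=1, U=0, X=2, Y=0, W=0) weight 1/360
  (Z=1, U=1, X=1, Y=0, W=1) weight 1/25
  (Z=1, U=1, X=2, Y=0, W=0) weight 1/150
Group by X:
  weight(X=1) = 29/300
  weight(X=2) = 17/900
Total weight = 29/300 + 17/900 = 26/225
P(X=1 | obs) = 29/300 / 26/225 = 87/104
P(X=2 | obs) = 17/900 / 26/225 = 17/104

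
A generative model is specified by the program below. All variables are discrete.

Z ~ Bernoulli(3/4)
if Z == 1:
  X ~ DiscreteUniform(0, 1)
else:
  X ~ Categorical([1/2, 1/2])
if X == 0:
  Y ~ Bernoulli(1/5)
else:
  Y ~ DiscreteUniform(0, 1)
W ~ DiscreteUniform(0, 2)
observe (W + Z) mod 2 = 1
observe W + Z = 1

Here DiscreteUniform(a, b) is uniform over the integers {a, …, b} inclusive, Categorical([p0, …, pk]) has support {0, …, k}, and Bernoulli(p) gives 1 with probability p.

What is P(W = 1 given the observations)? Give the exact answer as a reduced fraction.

Enumerate traces; 8 have nonzero weight after conditioning:
  (Z=0, X=0, Y=0, W=1) weight 1/30
  (Z=0, X=0, Y=1, W=1) weight 1/120
  (Z=0, X=1, Y=0, W=1) weight 1/48
  (Z=0, X=1, Y=1, W=1) weight 1/48
  (Z=1, X=0, Y=0, W=0) weight 1/10
  (Z=1, X=0, Y=1, W=0) weight 1/40
  (Z=1, X=1, Y=0, W=0) weight 1/16
  (Z=1, X=1, Y=1, W=0) weight 1/16
Group by W:
  weight(W=0) = 1/4
  weight(W=1) = 1/12
Total weight = 1/4 + 1/12 = 1/3
P(W=0 | obs) = 1/4 / 1/3 = 3/4
P(W=1 | obs) = 1/12 / 1/3 = 1/4

P(W = 1 | obs) = 1/4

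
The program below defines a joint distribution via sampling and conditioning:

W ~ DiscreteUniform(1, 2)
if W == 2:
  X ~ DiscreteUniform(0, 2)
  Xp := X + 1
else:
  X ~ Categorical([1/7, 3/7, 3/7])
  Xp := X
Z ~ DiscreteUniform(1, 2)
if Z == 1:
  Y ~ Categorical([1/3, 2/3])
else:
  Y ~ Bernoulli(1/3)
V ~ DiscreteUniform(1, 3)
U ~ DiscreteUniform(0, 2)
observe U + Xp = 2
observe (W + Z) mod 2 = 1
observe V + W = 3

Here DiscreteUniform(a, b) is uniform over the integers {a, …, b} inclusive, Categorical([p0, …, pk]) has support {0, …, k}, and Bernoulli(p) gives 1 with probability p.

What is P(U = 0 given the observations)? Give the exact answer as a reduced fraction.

P(U = 0 | obs) = 16/35

Enumerate traces; 10 have nonzero weight after conditioning:
  (W=1, X=0, Z=2, Y=0, V=2, U=2) weight 1/378
  (W=1, X=0, Z=2, Y=1, V=2, U=2) weight 1/756
  (W=1, X=1, Z=2, Y=0, V=2, U=1) weight 1/126
  (W=1, X=1, Z=2, Y=1, V=2, U=1) weight 1/252
  (W=1, X=2, Z=2, Y=0, V=2, U=0) weight 1/126
  (W=1, X=2, Z=2, Y=1, V=2, U=0) weight 1/252
  (W=2, X=0, Z=1, Y=0, V=1, U=1) weight 1/324
  (W=2, X=0, Z=1, Y=1, V=1, U=1) weight 1/162
  … 2 more
Group by U:
  weight(U=0) = 4/189
  weight(U=1) = 4/189
  weight(U=2) = 1/252
Total weight = 4/189 + 4/189 + 1/252 = 5/108
P(U=0 | obs) = 4/189 / 5/108 = 16/35
P(U=1 | obs) = 4/189 / 5/108 = 16/35
P(U=2 | obs) = 1/252 / 5/108 = 3/35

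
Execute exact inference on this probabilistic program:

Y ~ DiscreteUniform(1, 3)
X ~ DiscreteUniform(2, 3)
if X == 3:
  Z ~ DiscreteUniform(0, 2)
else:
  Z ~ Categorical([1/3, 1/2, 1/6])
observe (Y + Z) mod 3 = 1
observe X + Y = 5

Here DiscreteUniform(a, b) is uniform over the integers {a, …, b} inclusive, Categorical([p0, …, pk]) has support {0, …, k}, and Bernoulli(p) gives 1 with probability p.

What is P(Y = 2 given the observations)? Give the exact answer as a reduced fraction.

Enumerate traces; 2 have nonzero weight after conditioning:
  (Y=2, X=3, Z=2) weight 1/18
  (Y=3, X=2, Z=1) weight 1/12
Group by Y:
  weight(Y=2) = 1/18
  weight(Y=3) = 1/12
Total weight = 1/18 + 1/12 = 5/36
P(Y=2 | obs) = 1/18 / 5/36 = 2/5
P(Y=3 | obs) = 1/12 / 5/36 = 3/5

P(Y = 2 | obs) = 2/5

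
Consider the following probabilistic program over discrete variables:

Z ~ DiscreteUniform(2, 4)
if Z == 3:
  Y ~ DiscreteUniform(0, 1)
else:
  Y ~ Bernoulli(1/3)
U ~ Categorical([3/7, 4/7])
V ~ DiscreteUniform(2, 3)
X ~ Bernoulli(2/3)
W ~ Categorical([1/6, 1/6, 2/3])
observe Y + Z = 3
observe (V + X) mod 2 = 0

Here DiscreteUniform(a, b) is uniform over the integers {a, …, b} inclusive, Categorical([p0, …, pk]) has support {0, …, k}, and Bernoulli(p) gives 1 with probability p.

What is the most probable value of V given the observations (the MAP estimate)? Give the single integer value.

argmax_v P(V = v | obs) = 3

Enumerate traces; 24 have nonzero weight after conditioning:
  (Z=2, Y=1, U=0, V=2, X=0, W=0) weight 1/756
  (Z=2, Y=1, U=0, V=2, X=0, W=1) weight 1/756
  (Z=2, Y=1, U=0, V=2, X=0, W=2) weight 1/189
  (Z=2, Y=1, U=0, V=3, X=1, W=0) weight 1/378
  (Z=2, Y=1, U=0, V=3, X=1, W=1) weight 1/378
  (Z=2, Y=1, U=0, V=3, X=1, W=2) weight 2/189
  (Z=2, Y=1, U=1, V=2, X=0, W=0) weight 1/567
  (Z=2, Y=1, U=1, V=2, X=0, W=1) weight 1/567
  … 16 more
Group by V:
  weight(V=2) = 5/108
  weight(V=3) = 5/54
Total weight = 5/108 + 5/54 = 5/36
P(V=2 | obs) = 5/108 / 5/36 = 1/3
P(V=3 | obs) = 5/54 / 5/36 = 2/3
argmax = 3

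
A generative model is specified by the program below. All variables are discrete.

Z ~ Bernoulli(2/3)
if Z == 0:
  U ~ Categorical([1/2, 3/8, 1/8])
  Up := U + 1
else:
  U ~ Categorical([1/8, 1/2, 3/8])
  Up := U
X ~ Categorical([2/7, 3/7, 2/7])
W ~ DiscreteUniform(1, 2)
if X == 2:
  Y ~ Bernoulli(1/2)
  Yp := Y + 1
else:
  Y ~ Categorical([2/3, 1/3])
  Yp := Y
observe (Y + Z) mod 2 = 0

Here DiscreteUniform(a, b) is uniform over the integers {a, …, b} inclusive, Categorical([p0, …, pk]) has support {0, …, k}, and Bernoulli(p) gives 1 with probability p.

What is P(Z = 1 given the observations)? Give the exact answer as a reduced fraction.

Enumerate traces; 36 have nonzero weight after conditioning:
  (Z=0, U=0, X=0, W=1, Y=0) weight 1/63
  (Z=0, U=0, X=0, W=2, Y=0) weight 1/63
  (Z=0, U=0, X=1, W=1, Y=0) weight 1/42
  (Z=0, U=0, X=1, W=2, Y=0) weight 1/42
  (Z=0, U=0, X=2, W=1, Y=0) weight 1/84
  (Z=0, U=0, X=2, W=2, Y=0) weight 1/84
  (Z=0, U=1, X=0, W=1, Y=0) weight 1/84
  (Z=0, U=1, X=0, W=2, Y=0) weight 1/84
  (Z=1, U=0, X=0, W=1, Y=1) weight 1/252
  … 27 more
Group by Z:
  weight(Z=0) = 13/63
  weight(Z=1) = 16/63
Total weight = 13/63 + 16/63 = 29/63
P(Z=0 | obs) = 13/63 / 29/63 = 13/29
P(Z=1 | obs) = 16/63 / 29/63 = 16/29

P(Z = 1 | obs) = 16/29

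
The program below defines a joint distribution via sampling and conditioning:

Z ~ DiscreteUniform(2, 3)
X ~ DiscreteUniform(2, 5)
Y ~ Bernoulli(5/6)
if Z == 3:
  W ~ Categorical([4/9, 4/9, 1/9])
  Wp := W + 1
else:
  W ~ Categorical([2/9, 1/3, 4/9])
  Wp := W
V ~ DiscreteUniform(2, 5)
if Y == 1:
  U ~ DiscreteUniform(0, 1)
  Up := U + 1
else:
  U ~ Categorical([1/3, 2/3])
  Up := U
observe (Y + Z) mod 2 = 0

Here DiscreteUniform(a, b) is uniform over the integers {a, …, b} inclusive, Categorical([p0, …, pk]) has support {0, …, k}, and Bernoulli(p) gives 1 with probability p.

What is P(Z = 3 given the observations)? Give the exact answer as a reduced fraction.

P(Z = 3 | obs) = 5/6

Enumerate traces; 192 have nonzero weight after conditioning:
  (Z=2, X=2, Y=0, W=0, V=2, U=0) weight 1/2592
  (Z=2, X=2, Y=0, W=0, V=2, U=1) weight 1/1296
  (Z=2, X=2, Y=0, W=0, V=3, U=0) weight 1/2592
  (Z=2, X=2, Y=0, W=0, V=3, U=1) weight 1/1296
  (Z=2, X=2, Y=0, W=0, V=4, U=0) weight 1/2592
  (Z=2, X=2, Y=0, W=0, V=4, U=1) weight 1/1296
  (Z=2, X=2, Y=0, W=0, V=5, U=0) weight 1/2592
  (Z=2, X=2, Y=0, W=0, V=5, U=1) weight 1/1296
  (Z=3, X=2, Y=1, W=0, V=2, U=0) weight 5/864
  … 183 more
Group by Z:
  weight(Z=2) = 1/12
  weight(Z=3) = 5/12
Total weight = 1/12 + 5/12 = 1/2
P(Z=2 | obs) = 1/12 / 1/2 = 1/6
P(Z=3 | obs) = 5/12 / 1/2 = 5/6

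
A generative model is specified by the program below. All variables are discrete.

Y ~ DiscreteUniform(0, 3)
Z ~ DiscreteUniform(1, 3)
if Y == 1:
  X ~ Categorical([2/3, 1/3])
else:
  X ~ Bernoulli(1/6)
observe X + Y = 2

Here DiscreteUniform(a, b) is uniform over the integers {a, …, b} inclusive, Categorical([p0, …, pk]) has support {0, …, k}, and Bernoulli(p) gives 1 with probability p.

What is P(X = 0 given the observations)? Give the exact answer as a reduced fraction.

P(X = 0 | obs) = 5/7

Enumerate traces; 6 have nonzero weight after conditioning:
  (Y=1, Z=1, X=1) weight 1/36
  (Y=1, Z=2, X=1) weight 1/36
  (Y=1, Z=3, X=1) weight 1/36
  (Y=2, Z=1, X=0) weight 5/72
  (Y=2, Z=2, X=0) weight 5/72
  (Y=2, Z=3, X=0) weight 5/72
Group by X:
  weight(X=0) = 5/24
  weight(X=1) = 1/12
Total weight = 5/24 + 1/12 = 7/24
P(X=0 | obs) = 5/24 / 7/24 = 5/7
P(X=1 | obs) = 1/12 / 7/24 = 2/7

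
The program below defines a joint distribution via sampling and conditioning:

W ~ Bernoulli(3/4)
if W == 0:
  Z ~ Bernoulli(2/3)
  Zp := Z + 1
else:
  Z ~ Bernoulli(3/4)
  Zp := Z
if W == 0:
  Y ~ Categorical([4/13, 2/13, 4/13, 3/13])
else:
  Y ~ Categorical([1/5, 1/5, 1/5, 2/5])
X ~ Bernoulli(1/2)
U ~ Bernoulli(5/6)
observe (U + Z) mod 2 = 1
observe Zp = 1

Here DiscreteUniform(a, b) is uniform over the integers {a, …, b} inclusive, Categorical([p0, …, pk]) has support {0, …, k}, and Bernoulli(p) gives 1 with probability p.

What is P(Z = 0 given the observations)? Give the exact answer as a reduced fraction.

P(Z = 0 | obs) = 20/47

Enumerate traces; 16 have nonzero weight after conditioning:
  (W=0, Z=0, Y=0, X=0, U=1) weight 5/468
  (W=0, Z=0, Y=0, X=1, U=1) weight 5/468
  (W=0, Z=0, Y=1, X=0, U=1) weight 5/936
  (W=0, Z=0, Y=1, X=1, U=1) weight 5/936
  (W=0, Z=0, Y=2, X=0, U=1) weight 5/468
  (W=0, Z=0, Y=2, X=1, U=1) weight 5/468
  (W=0, Z=0, Y=3, X=0, U=1) weight 5/624
  (W=0, Z=0, Y=3, X=1, U=1) weight 5/624
  (W=1, Z=1, Y=0, X=0, U=0) weight 3/320
  … 7 more
Group by Z:
  weight(Z=0) = 5/72
  weight(Z=1) = 3/32
Total weight = 5/72 + 3/32 = 47/288
P(Z=0 | obs) = 5/72 / 47/288 = 20/47
P(Z=1 | obs) = 3/32 / 47/288 = 27/47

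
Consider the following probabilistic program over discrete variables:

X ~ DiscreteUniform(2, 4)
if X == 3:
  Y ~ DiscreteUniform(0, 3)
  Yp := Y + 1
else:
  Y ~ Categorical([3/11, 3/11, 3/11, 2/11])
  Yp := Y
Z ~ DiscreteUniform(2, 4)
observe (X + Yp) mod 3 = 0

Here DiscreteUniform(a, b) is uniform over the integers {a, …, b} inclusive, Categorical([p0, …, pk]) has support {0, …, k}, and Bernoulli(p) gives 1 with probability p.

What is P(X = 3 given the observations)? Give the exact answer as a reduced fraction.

Enumerate traces; 9 have nonzero weight after conditioning:
  (X=2, Y=1, Z=2) weight 1/33
  (X=2, Y=1, Z=3) weight 1/33
  (X=2, Y=1, Z=4) weight 1/33
  (X=3, Y=2, Z=2) weight 1/36
  (X=3, Y=2, Z=3) weight 1/36
  (X=3, Y=2, Z=4) weight 1/36
  (X=4, Y=2, Z=2) weight 1/33
  (X=4, Y=2, Z=3) weight 1/33
  … 1 more
Group by X:
  weight(X=2) = 1/11
  weight(X=3) = 1/12
  weight(X=4) = 1/11
Total weight = 1/11 + 1/12 + 1/11 = 35/132
P(X=2 | obs) = 1/11 / 35/132 = 12/35
P(X=3 | obs) = 1/12 / 35/132 = 11/35
P(X=4 | obs) = 1/11 / 35/132 = 12/35

P(X = 3 | obs) = 11/35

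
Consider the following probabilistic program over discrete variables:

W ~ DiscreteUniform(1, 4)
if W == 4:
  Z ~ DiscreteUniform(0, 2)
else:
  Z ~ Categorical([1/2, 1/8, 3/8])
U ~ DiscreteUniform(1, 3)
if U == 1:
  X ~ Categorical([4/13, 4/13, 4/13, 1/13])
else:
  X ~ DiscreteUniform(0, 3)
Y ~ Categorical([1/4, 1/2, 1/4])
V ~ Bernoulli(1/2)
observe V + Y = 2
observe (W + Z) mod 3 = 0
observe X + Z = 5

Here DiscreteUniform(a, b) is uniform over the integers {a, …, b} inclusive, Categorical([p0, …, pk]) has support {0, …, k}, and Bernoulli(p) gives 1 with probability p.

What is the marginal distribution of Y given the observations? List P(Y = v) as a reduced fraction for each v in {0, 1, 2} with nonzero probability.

P(Y=1) = 2/3, P(Y=2) = 1/3

Enumerate traces; 12 have nonzero weight after conditioning:
  (W=1, Z=2, U=1, X=3, Y=1, V=1) weight 1/1664
  (W=1, Z=2, U=1, X=3, Y=2, V=0) weight 1/3328
  (W=1, Z=2, U=2, X=3, Y=1, V=1) weight 1/512
  (W=1, Z=2, U=2, X=3, Y=2, V=0) weight 1/1024
  (W=1, Z=2, U=3, X=3, Y=1, V=1) weight 1/512
  (W=1, Z=2, U=3, X=3, Y=2, V=0) weight 1/1024
  (W=4, Z=2, U=1, X=3, Y=1, V=1) weight 1/1872
  (W=4, Z=2, U=1, X=3, Y=2, V=0) weight 1/3744
  … 4 more
Group by Y:
  weight(Y=1) = 85/9984
  weight(Y=2) = 85/19968
Total weight = 85/9984 + 85/19968 = 85/6656
P(Y=1 | obs) = 85/9984 / 85/6656 = 2/3
P(Y=2 | obs) = 85/19968 / 85/6656 = 1/3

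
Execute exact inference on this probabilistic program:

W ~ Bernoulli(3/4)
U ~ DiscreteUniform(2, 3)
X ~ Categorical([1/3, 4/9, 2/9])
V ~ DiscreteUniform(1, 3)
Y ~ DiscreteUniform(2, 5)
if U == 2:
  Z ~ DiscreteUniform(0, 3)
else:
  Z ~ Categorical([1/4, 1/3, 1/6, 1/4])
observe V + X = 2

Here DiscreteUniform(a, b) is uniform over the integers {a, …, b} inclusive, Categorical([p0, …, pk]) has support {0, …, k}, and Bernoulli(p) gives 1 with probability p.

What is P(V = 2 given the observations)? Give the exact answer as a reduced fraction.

Enumerate traces; 128 have nonzero weight after conditioning:
  (W=0, U=2, X=0, V=2, Y=2, Z=0) weight 1/1152
  (W=0, U=2, X=0, V=2, Y=2, Z=1) weight 1/1152
  (W=0, U=2, X=0, V=2, Y=2, Z=2) weight 1/1152
  (W=0, U=2, X=0, V=2, Y=2, Z=3) weight 1/1152
  (W=0, U=2, X=0, V=2, Y=3, Z=0) weight 1/1152
  (W=0, U=2, X=0, V=2, Y=3, Z=1) weight 1/1152
  (W=0, U=2, X=0, V=2, Y=3, Z=2) weight 1/1152
  (W=0, U=2, X=0, V=2, Y=3, Z=3) weight 1/1152
  (W=0, U=2, X=1, V=1, Y=2, Z=0) weight 1/864
  … 119 more
Group by V:
  weight(V=1) = 4/27
  weight(V=2) = 1/9
Total weight = 4/27 + 1/9 = 7/27
P(V=1 | obs) = 4/27 / 7/27 = 4/7
P(V=2 | obs) = 1/9 / 7/27 = 3/7

P(V = 2 | obs) = 3/7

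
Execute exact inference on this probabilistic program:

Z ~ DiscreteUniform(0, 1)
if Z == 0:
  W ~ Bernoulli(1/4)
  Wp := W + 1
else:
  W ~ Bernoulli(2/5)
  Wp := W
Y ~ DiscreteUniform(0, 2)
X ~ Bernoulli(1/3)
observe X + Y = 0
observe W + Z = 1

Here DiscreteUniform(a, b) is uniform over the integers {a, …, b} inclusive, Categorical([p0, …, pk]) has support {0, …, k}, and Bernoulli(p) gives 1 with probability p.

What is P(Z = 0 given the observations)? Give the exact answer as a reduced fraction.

P(Z = 0 | obs) = 5/17

Enumerate traces; 2 have nonzero weight after conditioning:
  (Z=0, W=1, Y=0, X=0) weight 1/36
  (Z=1, W=0, Y=0, X=0) weight 1/15
Group by Z:
  weight(Z=0) = 1/36
  weight(Z=1) = 1/15
Total weight = 1/36 + 1/15 = 17/180
P(Z=0 | obs) = 1/36 / 17/180 = 5/17
P(Z=1 | obs) = 1/15 / 17/180 = 12/17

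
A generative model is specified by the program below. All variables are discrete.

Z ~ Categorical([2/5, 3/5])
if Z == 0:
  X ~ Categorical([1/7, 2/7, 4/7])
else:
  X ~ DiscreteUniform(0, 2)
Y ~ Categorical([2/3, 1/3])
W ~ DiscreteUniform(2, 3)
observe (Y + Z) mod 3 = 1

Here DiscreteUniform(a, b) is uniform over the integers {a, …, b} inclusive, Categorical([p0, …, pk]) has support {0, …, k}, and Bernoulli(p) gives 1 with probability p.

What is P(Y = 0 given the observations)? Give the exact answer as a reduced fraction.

P(Y = 0 | obs) = 3/4

Enumerate traces; 12 have nonzero weight after conditioning:
  (Z=0, X=0, Y=1, W=2) weight 1/105
  (Z=0, X=0, Y=1, W=3) weight 1/105
  (Z=0, X=1, Y=1, W=2) weight 2/105
  (Z=0, X=1, Y=1, W=3) weight 2/105
  (Z=0, X=2, Y=1, W=2) weight 4/105
  (Z=0, X=2, Y=1, W=3) weight 4/105
  (Z=1, X=0, Y=0, W=2) weight 1/15
  (Z=1, X=0, Y=0, W=3) weight 1/15
  … 4 more
Group by Y:
  weight(Y=0) = 2/5
  weight(Y=1) = 2/15
Total weight = 2/5 + 2/15 = 8/15
P(Y=0 | obs) = 2/5 / 8/15 = 3/4
P(Y=1 | obs) = 2/15 / 8/15 = 1/4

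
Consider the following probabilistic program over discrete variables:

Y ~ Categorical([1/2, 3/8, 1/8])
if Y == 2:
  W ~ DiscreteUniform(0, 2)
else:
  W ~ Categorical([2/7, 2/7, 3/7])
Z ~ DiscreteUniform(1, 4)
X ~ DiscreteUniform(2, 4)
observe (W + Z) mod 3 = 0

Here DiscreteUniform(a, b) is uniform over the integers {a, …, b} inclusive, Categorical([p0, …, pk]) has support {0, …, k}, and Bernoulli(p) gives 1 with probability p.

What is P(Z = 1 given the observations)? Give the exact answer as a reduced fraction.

P(Z = 1 | obs) = 5/17

Enumerate traces; 36 have nonzero weight after conditioning:
  (Y=0, W=0, Z=3, X=2) weight 1/84
  (Y=0, W=0, Z=3, X=3) weight 1/84
  (Y=0, W=0, Z=3, X=4) weight 1/84
  (Y=0, W=1, Z=2, X=2) weight 1/84
  (Y=0, W=1, Z=2, X=3) weight 1/84
  (Y=0, W=1, Z=2, X=4) weight 1/84
  (Y=0, W=2, Z=1, X=2) weight 1/56
  (Y=0, W=2, Z=1, X=3) weight 1/56
  (Y=0, W=2, Z=4, X=2) weight 1/56
  … 27 more
Group by Z:
  weight(Z=1) = 5/48
  weight(Z=2) = 7/96
  weight(Z=3) = 7/96
  weight(Z=4) = 5/48
Total weight = 5/48 + 7/96 + 7/96 + 5/48 = 17/48
P(Z=1 | obs) = 5/48 / 17/48 = 5/17
P(Z=2 | obs) = 7/96 / 17/48 = 7/34
P(Z=3 | obs) = 7/96 / 17/48 = 7/34
P(Z=4 | obs) = 5/48 / 17/48 = 5/17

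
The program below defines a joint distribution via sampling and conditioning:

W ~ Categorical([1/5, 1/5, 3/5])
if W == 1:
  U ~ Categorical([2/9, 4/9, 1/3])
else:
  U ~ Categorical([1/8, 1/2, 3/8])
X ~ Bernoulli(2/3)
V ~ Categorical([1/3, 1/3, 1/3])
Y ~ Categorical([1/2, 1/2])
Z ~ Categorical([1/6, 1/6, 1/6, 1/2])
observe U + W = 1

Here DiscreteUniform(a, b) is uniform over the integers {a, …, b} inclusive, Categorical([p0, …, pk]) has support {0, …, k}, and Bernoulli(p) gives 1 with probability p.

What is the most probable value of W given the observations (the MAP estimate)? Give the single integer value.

argmax_v P(W = v | obs) = 0

Enumerate traces; 96 have nonzero weight after conditioning:
  (W=0, U=1, X=0, V=0, Y=0, Z=0) weight 1/1080
  (W=0, U=1, X=0, V=0, Y=0, Z=1) weight 1/1080
  (W=0, U=1, X=0, V=0, Y=0, Z=2) weight 1/1080
  (W=0, U=1, X=0, V=0, Y=0, Z=3) weight 1/360
  (W=0, U=1, X=0, V=0, Y=1, Z=0) weight 1/1080
  (W=0, U=1, X=0, V=0, Y=1, Z=1) weight 1/1080
  (W=0, U=1, X=0, V=0, Y=1, Z=2) weight 1/1080
  (W=0, U=1, X=0, V=0, Y=1, Z=3) weight 1/360
  (W=1, U=0, X=0, V=0, Y=0, Z=0) weight 1/2430
  … 87 more
Group by W:
  weight(W=0) = 1/10
  weight(W=1) = 2/45
Total weight = 1/10 + 2/45 = 13/90
P(W=0 | obs) = 1/10 / 13/90 = 9/13
P(W=1 | obs) = 2/45 / 13/90 = 4/13
argmax = 0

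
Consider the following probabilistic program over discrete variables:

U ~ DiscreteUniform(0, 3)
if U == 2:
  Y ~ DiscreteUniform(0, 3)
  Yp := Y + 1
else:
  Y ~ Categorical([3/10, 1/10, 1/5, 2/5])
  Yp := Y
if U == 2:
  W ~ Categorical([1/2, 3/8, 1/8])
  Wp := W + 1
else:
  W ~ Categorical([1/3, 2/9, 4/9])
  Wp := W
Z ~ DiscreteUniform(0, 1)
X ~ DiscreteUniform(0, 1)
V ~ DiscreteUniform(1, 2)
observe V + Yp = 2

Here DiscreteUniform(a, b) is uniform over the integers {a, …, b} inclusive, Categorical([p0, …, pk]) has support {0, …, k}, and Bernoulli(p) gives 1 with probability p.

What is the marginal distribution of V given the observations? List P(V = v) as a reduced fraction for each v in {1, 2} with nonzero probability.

P(V=1) = 11/29, P(V=2) = 18/29

Enumerate traces; 84 have nonzero weight after conditioning:
  (U=0, Y=0, W=0, Z=0, X=0, V=2) weight 1/320
  (U=0, Y=0, W=0, Z=0, X=1, V=2) weight 1/320
  (U=0, Y=0, W=0, Z=1, X=0, V=2) weight 1/320
  (U=0, Y=0, W=0, Z=1, X=1, V=2) weight 1/320
  (U=0, Y=0, W=1, Z=0, X=0, V=2) weight 1/480
  (U=0, Y=0, W=1, Z=0, X=1, V=2) weight 1/480
  (U=0, Y=0, W=1, Z=1, X=0, V=2) weight 1/480
  (U=0, Y=0, W=1, Z=1, X=1, V=2) weight 1/480
  (U=0, Y=1, W=0, Z=0, X=0, V=1) weight 1/960
  … 75 more
Group by V:
  weight(V=1) = 11/160
  weight(V=2) = 9/80
Total weight = 11/160 + 9/80 = 29/160
P(V=1 | obs) = 11/160 / 29/160 = 11/29
P(V=2 | obs) = 9/80 / 29/160 = 18/29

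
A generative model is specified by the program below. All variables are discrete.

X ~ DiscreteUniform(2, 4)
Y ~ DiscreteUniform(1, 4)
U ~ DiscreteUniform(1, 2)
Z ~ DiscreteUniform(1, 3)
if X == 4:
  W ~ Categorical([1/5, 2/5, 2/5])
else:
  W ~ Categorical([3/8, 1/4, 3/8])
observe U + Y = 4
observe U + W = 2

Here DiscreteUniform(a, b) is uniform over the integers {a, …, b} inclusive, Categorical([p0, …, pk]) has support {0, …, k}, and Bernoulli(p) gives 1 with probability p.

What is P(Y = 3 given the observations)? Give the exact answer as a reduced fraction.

Enumerate traces; 18 have nonzero weight after conditioning:
  (X=2, Y=2, U=2, Z=1, W=0) weight 1/192
  (X=2, Y=2, U=2, Z=2, W=0) weight 1/192
  (X=2, Y=2, U=2, Z=3, W=0) weight 1/192
  (X=2, Y=3, U=1, Z=1, W=1) weight 1/288
  (X=2, Y=3, U=1, Z=2, W=1) weight 1/288
  (X=2, Y=3, U=1, Z=3, W=1) weight 1/288
  (X=3, Y=2, U=2, Z=1, W=0) weight 1/192
  (X=3, Y=2, U=2, Z=2, W=0) weight 1/192
  … 10 more
Group by Y:
  weight(Y=2) = 19/480
  weight(Y=3) = 3/80
Total weight = 19/480 + 3/80 = 37/480
P(Y=2 | obs) = 19/480 / 37/480 = 19/37
P(Y=3 | obs) = 3/80 / 37/480 = 18/37

P(Y = 3 | obs) = 18/37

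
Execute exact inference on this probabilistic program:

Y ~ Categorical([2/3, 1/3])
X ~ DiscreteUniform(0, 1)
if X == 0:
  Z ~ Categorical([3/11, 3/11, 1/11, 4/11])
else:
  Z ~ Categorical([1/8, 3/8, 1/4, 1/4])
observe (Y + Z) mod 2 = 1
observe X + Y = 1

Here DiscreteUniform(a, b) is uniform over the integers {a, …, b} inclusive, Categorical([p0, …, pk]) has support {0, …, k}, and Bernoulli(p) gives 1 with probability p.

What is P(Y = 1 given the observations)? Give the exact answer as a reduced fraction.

P(Y = 1 | obs) = 16/71

Enumerate traces; 4 have nonzero weight after conditioning:
  (Y=0, X=1, Z=1) weight 1/8
  (Y=0, X=1, Z=3) weight 1/12
  (Y=1, X=0, Z=0) weight 1/22
  (Y=1, X=0, Z=2) weight 1/66
Group by Y:
  weight(Y=0) = 5/24
  weight(Y=1) = 2/33
Total weight = 5/24 + 2/33 = 71/264
P(Y=0 | obs) = 5/24 / 71/264 = 55/71
P(Y=1 | obs) = 2/33 / 71/264 = 16/71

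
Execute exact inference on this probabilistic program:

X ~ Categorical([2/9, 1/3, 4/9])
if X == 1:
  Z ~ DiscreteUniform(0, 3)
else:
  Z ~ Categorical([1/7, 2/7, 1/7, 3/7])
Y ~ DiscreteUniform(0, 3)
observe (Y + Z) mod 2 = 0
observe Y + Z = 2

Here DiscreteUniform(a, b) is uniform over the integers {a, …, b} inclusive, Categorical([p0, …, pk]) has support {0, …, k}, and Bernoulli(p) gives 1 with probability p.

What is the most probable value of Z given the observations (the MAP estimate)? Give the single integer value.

argmax_v P(Z = v | obs) = 1

Enumerate traces; 9 have nonzero weight after conditioning:
  (X=0, Z=0, Y=2) weight 1/126
  (X=0, Z=1, Y=1) weight 1/63
  (X=0, Z=2, Y=0) weight 1/126
  (X=1, Z=0, Y=2) weight 1/48
  (X=1, Z=1, Y=1) weight 1/48
  (X=1, Z=2, Y=0) weight 1/48
  (X=2, Z=0, Y=2) weight 1/63
  (X=2, Z=1, Y=1) weight 2/63
  … 1 more
Group by Z:
  weight(Z=0) = 5/112
  weight(Z=1) = 23/336
  weight(Z=2) = 5/112
Total weight = 5/112 + 23/336 + 5/112 = 53/336
P(Z=0 | obs) = 5/112 / 53/336 = 15/53
P(Z=1 | obs) = 23/336 / 53/336 = 23/53
P(Z=2 | obs) = 5/112 / 53/336 = 15/53
argmax = 1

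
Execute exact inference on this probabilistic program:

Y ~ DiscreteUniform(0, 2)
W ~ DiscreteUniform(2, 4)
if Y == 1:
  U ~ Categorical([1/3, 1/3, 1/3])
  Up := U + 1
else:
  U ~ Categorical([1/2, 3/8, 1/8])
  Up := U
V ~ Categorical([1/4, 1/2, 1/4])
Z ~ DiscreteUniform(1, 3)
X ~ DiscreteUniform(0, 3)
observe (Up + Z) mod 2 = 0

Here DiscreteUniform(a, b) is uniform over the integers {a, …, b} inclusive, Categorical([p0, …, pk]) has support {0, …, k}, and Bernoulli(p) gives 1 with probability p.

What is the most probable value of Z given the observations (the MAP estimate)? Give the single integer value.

Enumerate traces; 468 have nonzero weight after conditioning:
  (Y=0, W=2, U=0, V=0, Z=2, X=0) weight 1/864
  (Y=0, W=2, U=0, V=0, Z=2, X=1) weight 1/864
  (Y=0, W=2, U=0, V=0, Z=2, X=2) weight 1/864
  (Y=0, W=2, U=0, V=0, Z=2, X=3) weight 1/864
  (Y=0, W=2, U=0, V=1, Z=2, X=0) weight 1/432
  (Y=0, W=2, U=0, V=1, Z=2, X=1) weight 1/432
  (Y=0, W=2, U=0, V=1, Z=2, X=2) weight 1/432
  (Y=0, W=2, U=0, V=1, Z=2, X=3) weight 1/432
  (Y=0, W=2, U=1, V=0, Z=1, X=0) weight 1/1152
  (Y=0, W=2, U=1, V=0, Z=3, X=0) weight 1/1152
  … 458 more
Group by Z:
  weight(Z=1) = 17/108
  weight(Z=2) = 19/108
  weight(Z=3) = 17/108
Total weight = 17/108 + 19/108 + 17/108 = 53/108
P(Z=1 | obs) = 17/108 / 53/108 = 17/53
P(Z=2 | obs) = 19/108 / 53/108 = 19/53
P(Z=3 | obs) = 17/108 / 53/108 = 17/53
argmax = 2

argmax_v P(Z = v | obs) = 2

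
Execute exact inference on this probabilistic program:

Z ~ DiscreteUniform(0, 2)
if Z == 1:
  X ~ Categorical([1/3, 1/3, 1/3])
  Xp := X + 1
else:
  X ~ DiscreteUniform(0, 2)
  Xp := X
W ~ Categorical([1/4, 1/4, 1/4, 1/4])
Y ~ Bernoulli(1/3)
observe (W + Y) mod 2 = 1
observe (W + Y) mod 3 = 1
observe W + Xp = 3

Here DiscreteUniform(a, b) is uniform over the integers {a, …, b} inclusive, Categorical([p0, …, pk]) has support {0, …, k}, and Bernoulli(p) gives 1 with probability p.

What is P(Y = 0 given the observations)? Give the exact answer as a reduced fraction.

Enumerate traces; 4 have nonzero weight after conditioning:
  (Z=0, X=2, W=1, Y=0) weight 1/54
  (Z=1, X=1, W=1, Y=0) weight 1/54
  (Z=1, X=2, W=0, Y=1) weight 1/108
  (Z=2, X=2, W=1, Y=0) weight 1/54
Group by Y:
  weight(Y=0) = 1/18
  weight(Y=1) = 1/108
Total weight = 1/18 + 1/108 = 7/108
P(Y=0 | obs) = 1/18 / 7/108 = 6/7
P(Y=1 | obs) = 1/108 / 7/108 = 1/7

P(Y = 0 | obs) = 6/7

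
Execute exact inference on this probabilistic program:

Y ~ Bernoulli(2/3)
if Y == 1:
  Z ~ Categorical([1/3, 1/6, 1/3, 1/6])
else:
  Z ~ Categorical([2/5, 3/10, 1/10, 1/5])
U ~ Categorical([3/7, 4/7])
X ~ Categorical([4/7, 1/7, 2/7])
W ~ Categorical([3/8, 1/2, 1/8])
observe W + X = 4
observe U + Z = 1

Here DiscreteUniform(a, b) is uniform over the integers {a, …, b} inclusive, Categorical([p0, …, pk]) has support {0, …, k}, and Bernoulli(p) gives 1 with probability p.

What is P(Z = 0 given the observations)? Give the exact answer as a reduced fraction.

Enumerate traces; 4 have nonzero weight after conditioning:
  (Y=0, Z=0, U=1, X=2, W=2) weight 2/735
  (Y=0, Z=1, U=0, X=2, W=2) weight 3/1960
  (Y=1, Z=0, U=1, X=2, W=2) weight 2/441
  (Y=1, Z=1, U=0, X=2, W=2) weight 1/588
Group by Z:
  weight(Z=0) = 16/2205
  weight(Z=1) = 19/5880
Total weight = 16/2205 + 19/5880 = 37/3528
P(Z=0 | obs) = 16/2205 / 37/3528 = 128/185
P(Z=1 | obs) = 19/5880 / 37/3528 = 57/185

P(Z = 0 | obs) = 128/185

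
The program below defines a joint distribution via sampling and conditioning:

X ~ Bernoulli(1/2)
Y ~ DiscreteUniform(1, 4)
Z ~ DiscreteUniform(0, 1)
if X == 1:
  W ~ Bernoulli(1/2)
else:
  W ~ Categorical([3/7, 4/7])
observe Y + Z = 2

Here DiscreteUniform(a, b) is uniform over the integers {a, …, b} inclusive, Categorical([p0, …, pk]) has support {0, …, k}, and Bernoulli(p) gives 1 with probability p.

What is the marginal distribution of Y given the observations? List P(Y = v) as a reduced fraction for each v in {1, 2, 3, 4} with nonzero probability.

Enumerate traces; 8 have nonzero weight after conditioning:
  (X=0, Y=1, Z=1, W=0) weight 3/112
  (X=0, Y=1, Z=1, W=1) weight 1/28
  (X=0, Y=2, Z=0, W=0) weight 3/112
  (X=0, Y=2, Z=0, W=1) weight 1/28
  (X=1, Y=1, Z=1, W=0) weight 1/32
  (X=1, Y=1, Z=1, W=1) weight 1/32
  (X=1, Y=2, Z=0, W=0) weight 1/32
  (X=1, Y=2, Z=0, W=1) weight 1/32
Group by Y:
  weight(Y=1) = 1/8
  weight(Y=2) = 1/8
Total weight = 1/8 + 1/8 = 1/4
P(Y=1 | obs) = 1/8 / 1/4 = 1/2
P(Y=2 | obs) = 1/8 / 1/4 = 1/2

P(Y=1) = 1/2, P(Y=2) = 1/2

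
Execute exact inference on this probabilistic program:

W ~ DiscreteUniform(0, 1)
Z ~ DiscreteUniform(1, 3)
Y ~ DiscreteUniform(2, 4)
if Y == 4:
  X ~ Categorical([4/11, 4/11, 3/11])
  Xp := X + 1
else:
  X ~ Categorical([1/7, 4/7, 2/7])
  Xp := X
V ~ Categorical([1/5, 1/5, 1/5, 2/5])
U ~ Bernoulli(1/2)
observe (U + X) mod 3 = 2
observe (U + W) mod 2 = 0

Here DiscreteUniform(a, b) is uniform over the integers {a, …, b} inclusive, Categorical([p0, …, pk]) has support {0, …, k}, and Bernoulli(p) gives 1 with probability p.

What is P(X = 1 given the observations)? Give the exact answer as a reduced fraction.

Enumerate traces; 72 have nonzero weight after conditioning:
  (W=0, Z=1, Y=2, X=2, V=0, U=0) weight 1/630
  (W=0, Z=1, Y=2, X=2, V=1, U=0) weight 1/630
  (W=0, Z=1, Y=2, X=2, V=2, U=0) weight 1/630
  (W=0, Z=1, Y=2, X=2, V=3, U=0) weight 1/315
  (W=0, Z=1, Y=3, X=2, V=0, U=0) weight 1/630
  (W=0, Z=1, Y=3, X=2, V=1, U=0) weight 1/630
  (W=0, Z=1, Y=3, X=2, V=2, U=0) weight 1/630
  (W=0, Z=1, Y=3, X=2, V=3, U=0) weight 1/315
  (W=1, Z=1, Y=2, X=1, V=0, U=1) weight 1/315
  … 63 more
Group by X:
  weight(X=1) = 29/231
  weight(X=2) = 65/924
Total weight = 29/231 + 65/924 = 181/924
P(X=1 | obs) = 29/231 / 181/924 = 116/181
P(X=2 | obs) = 65/924 / 181/924 = 65/181

P(X = 1 | obs) = 116/181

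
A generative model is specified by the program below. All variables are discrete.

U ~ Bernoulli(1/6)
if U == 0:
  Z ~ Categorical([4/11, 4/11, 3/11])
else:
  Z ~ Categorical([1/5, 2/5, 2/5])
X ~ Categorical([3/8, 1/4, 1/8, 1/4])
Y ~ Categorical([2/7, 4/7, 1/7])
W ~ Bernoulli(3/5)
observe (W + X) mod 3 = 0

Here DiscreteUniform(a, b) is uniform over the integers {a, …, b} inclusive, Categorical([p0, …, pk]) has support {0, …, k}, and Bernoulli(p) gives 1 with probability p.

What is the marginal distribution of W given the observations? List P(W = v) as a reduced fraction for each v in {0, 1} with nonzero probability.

Enumerate traces; 54 have nonzero weight after conditioning:
  (U=0, Z=0, X=0, Y=0, W=0) weight 1/77
  (U=0, Z=0, X=0, Y=1, W=0) weight 2/77
  (U=0, Z=0, X=0, Y=2, W=0) weight 1/154
  (U=0, Z=0, X=2, Y=0, W=1) weight 1/154
  (U=0, Z=0, X=2, Y=1, W=1) weight 1/77
  (U=0, Z=0, X=2, Y=2, W=1) weight 1/308
  (U=0, Z=0, X=3, Y=0, W=0) weight 2/231
  (U=0, Z=0, X=3, Y=1, W=0) weight 4/231
  … 46 more
Group by W:
  weight(W=0) = 1/4
  weight(W=1) = 3/40
Total weight = 1/4 + 3/40 = 13/40
P(W=0 | obs) = 1/4 / 13/40 = 10/13
P(W=1 | obs) = 3/40 / 13/40 = 3/13

P(W=0) = 10/13, P(W=1) = 3/13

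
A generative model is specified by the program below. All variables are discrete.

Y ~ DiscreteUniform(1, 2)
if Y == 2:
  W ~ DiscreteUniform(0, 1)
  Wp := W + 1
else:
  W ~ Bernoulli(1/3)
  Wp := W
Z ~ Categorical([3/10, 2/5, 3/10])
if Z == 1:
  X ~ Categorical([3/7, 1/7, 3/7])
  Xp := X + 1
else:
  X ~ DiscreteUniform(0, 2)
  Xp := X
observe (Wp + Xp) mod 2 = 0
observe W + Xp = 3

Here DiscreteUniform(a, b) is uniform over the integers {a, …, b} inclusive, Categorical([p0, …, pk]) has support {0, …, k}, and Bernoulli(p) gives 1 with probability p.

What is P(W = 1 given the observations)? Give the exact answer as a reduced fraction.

Enumerate traces; 4 have nonzero weight after conditioning:
  (Y=2, W=0, Z=1, X=2) weight 3/70
  (Y=2, W=1, Z=0, X=2) weight 1/40
  (Y=2, W=1, Z=1, X=1) weight 1/70
  (Y=2, W=1, Z=2, X=2) weight 1/40
Group by W:
  weight(W=0) = 3/70
  weight(W=1) = 9/140
Total weight = 3/70 + 9/140 = 3/28
P(W=0 | obs) = 3/70 / 3/28 = 2/5
P(W=1 | obs) = 9/140 / 3/28 = 3/5

P(W = 1 | obs) = 3/5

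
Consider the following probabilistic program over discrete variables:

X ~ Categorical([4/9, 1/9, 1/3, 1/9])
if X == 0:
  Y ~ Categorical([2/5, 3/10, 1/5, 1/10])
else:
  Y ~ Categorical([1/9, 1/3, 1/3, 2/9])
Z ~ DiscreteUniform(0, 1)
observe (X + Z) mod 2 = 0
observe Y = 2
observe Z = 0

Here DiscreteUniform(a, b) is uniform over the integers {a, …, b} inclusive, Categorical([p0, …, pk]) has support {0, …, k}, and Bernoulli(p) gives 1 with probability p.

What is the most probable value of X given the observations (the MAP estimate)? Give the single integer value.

argmax_v P(X = v | obs) = 2

Enumerate traces; 2 have nonzero weight after conditioning:
  (X=0, Y=2, Z=0) weight 2/45
  (X=2, Y=2, Z=0) weight 1/18
Group by X:
  weight(X=0) = 2/45
  weight(X=2) = 1/18
Total weight = 2/45 + 1/18 = 1/10
P(X=0 | obs) = 2/45 / 1/10 = 4/9
P(X=2 | obs) = 1/18 / 1/10 = 5/9
argmax = 2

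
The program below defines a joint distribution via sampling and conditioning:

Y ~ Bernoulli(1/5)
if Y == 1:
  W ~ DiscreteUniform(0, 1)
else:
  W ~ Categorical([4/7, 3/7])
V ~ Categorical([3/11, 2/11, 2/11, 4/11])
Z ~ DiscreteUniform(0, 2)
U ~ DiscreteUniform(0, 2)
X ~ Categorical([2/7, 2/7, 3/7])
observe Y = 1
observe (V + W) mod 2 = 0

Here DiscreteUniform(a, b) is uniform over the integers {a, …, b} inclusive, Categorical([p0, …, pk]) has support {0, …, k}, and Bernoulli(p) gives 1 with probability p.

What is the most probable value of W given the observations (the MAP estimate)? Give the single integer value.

Enumerate traces; 108 have nonzero weight after conditioning:
  (Y=1, W=0, V=0, Z=0, U=0, X=0) weight 1/1155
  (Y=1, W=0, V=0, Z=0, U=0, X=1) weight 1/1155
  (Y=1, W=0, V=0, Z=0, U=0, X=2) weight 1/770
  (Y=1, W=0, V=0, Z=0, U=1, X=0) weight 1/1155
  (Y=1, W=0, V=0, Z=0, U=1, X=1) weight 1/1155
  (Y=1, W=0, V=0, Z=0, U=1, X=2) weight 1/770
  (Y=1, W=0, V=0, Z=0, U=2, X=0) weight 1/1155
  (Y=1, W=0, V=0, Z=0, U=2, X=1) weight 1/1155
  (Y=1, W=1, V=1, Z=0, U=0, X=0) weight 2/3465
  … 99 more
Group by W:
  weight(W=0) = 1/22
  weight(W=1) = 3/55
Total weight = 1/22 + 3/55 = 1/10
P(W=0 | obs) = 1/22 / 1/10 = 5/11
P(W=1 | obs) = 3/55 / 1/10 = 6/11
argmax = 1

argmax_v P(W = v | obs) = 1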